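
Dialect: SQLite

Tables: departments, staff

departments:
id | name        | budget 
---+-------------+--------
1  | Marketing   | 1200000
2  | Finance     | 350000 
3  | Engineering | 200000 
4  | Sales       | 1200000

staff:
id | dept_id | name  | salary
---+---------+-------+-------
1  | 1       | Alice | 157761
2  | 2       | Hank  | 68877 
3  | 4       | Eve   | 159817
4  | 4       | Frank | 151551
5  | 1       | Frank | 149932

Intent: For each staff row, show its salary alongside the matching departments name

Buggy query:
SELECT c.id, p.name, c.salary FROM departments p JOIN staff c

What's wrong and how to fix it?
Bug: Missing join condition: each staff row is matched to all departments rows instead of just its own

Fix: Specify the join condition linking the foreign key to the parent id

Corrected query:
SELECT c.id, p.name, c.salary FROM departments p JOIN staff c ON c.dept_id = p.id

Result:
id | name      | salary
---+-----------+-------
1  | Marketing | 157761
2  | Finance   | 68877 
3  | Sales     | 159817
4  | Sales     | 151551
5  | Marketing | 149932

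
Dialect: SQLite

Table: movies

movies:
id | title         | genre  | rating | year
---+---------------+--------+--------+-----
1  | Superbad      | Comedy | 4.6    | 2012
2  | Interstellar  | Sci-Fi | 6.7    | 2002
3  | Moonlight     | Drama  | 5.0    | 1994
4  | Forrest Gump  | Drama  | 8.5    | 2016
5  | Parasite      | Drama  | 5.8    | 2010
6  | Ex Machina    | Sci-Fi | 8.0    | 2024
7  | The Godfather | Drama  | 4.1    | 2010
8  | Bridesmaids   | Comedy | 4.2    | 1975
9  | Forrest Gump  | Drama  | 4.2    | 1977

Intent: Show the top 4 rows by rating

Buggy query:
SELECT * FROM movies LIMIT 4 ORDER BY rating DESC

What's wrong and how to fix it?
Bug: ORDER BY cannot follow LIMIT; LIMIT is the final clause

Fix: Sort with ORDER BY, then apply LIMIT

Corrected query:
SELECT * FROM movies ORDER BY rating DESC LIMIT 4

Result:
id | title        | genre  | rating | year
---+--------------+--------+--------+-----
4  | Forrest Gump | Drama  | 8.5    | 2016
6  | Ex Machina   | Sci-Fi | 8      | 2024
2  | Interstellar | Sci-Fi | 6.7    | 2002
5  | Parasite     | Drama  | 5.8    | 2010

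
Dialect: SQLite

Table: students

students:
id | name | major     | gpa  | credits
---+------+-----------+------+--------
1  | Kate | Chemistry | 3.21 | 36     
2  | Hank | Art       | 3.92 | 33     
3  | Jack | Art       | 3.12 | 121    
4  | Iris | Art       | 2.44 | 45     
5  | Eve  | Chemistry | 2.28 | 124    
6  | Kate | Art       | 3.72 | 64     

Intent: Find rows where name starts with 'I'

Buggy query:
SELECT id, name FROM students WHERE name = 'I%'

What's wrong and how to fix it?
Bug: Wildcards only work with LIKE; '=' treats '%' as a literal character

Fix: Use LIKE for wildcard pattern matching

Corrected query:
SELECT id, name FROM students WHERE name LIKE 'I%'

Result:
id | name
---+-----
4  | Iris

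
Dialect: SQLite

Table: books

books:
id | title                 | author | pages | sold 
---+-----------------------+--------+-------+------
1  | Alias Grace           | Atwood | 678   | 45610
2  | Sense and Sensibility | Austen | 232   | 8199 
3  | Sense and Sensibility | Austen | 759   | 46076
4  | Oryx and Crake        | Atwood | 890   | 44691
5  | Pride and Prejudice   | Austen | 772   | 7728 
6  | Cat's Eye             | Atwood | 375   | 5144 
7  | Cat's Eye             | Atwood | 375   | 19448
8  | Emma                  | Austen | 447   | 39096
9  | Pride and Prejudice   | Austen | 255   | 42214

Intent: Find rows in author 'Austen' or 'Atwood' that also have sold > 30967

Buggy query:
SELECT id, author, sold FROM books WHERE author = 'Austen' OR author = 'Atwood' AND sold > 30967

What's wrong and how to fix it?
Bug: AND binds tighter than OR, so this parses as author = 'Austen' OR (author = 'Atwood' AND sold > 30967)

Fix: Add parentheses around the OR so the AND applies to both alternatives

Corrected query:
SELECT id, author, sold FROM books WHERE (author = 'Austen' OR author = 'Atwood') AND sold > 30967

Result:
id | author | sold 
---+--------+------
1  | Atwood | 45610
3  | Austen | 46076
4  | Atwood | 44691
8  | Austen | 39096
9  | Austen | 42214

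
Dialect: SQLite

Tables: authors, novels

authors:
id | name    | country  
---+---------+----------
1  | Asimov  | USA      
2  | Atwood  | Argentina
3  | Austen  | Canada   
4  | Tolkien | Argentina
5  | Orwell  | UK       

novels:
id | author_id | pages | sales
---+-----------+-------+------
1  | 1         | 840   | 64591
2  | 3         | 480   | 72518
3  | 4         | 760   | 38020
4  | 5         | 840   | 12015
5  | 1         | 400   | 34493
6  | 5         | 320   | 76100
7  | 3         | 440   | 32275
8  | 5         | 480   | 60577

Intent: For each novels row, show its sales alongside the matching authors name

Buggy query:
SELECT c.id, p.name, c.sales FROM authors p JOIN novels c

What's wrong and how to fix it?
Bug: JOIN with no ON clause produces a cartesian product; every novels row pairs with every authors row

Fix: Add ON c.author_id = p.id to the JOIN

Corrected query:
SELECT c.id, p.name, c.sales FROM authors p JOIN novels c ON c.author_id = p.id

Result:
id | name    | sales
---+---------+------
1  | Asimov  | 64591
2  | Austen  | 72518
3  | Tolkien | 38020
4  | Orwell  | 12015
5  | Asimov  | 34493
6  | Orwell  | 76100
7  | Austen  | 32275
8  | Orwell  | 60577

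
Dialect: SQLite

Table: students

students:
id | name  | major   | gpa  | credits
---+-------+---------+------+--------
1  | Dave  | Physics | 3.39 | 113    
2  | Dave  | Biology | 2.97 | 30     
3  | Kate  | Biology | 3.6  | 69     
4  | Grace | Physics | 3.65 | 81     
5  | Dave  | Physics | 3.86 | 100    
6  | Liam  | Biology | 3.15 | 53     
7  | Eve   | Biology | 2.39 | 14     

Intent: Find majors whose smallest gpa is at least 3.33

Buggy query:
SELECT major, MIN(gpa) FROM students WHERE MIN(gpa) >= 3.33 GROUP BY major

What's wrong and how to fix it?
Bug: MIN() in WHERE is a misuse of aggregate

Fix: Use HAVING for the per-group MIN condition

Corrected query:
SELECT major, MIN(gpa) FROM students GROUP BY major HAVING MIN(gpa) >= 3.33

Result:
major   | MIN(gpa)
--------+---------
Physics | 3.39    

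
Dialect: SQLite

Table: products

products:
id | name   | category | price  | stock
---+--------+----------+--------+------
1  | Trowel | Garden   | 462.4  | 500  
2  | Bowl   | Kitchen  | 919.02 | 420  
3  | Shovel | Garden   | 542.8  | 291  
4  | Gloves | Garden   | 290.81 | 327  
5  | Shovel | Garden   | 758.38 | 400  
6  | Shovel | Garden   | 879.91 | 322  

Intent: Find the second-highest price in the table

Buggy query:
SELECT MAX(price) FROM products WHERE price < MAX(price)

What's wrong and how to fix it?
Bug: MAX(price) on the right of the comparison is an aggregate-in-WHERE error

Fix: Compute the overall MAX in a subquery, then take MAX of rows below it

Corrected query:
SELECT MAX(price) FROM products WHERE price < (SELECT MAX(price) FROM products)

Result:
MAX(price)
----------
879.91    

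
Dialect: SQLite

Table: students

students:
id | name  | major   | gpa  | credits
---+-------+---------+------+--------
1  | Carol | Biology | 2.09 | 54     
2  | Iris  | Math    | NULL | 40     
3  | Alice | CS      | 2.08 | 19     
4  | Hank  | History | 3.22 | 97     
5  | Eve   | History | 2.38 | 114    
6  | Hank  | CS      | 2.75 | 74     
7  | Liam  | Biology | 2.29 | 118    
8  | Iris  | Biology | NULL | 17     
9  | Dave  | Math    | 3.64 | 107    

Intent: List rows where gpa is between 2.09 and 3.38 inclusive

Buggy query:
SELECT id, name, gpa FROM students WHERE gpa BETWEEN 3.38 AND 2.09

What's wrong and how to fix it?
Bug: The bounds are reversed; BETWEEN a AND b requires a <= b to match anything

Fix: Write BETWEEN 2.09 AND 3.38

Corrected query:
SELECT id, name, gpa FROM students WHERE gpa BETWEEN 2.09 AND 3.38

Result:
id | name  | gpa 
---+-------+-----
1  | Carol | 2.09
4  | Hank  | 3.22
5  | Eve   | 2.38
6  | Hank  | 2.75
7  | Liam  | 2.29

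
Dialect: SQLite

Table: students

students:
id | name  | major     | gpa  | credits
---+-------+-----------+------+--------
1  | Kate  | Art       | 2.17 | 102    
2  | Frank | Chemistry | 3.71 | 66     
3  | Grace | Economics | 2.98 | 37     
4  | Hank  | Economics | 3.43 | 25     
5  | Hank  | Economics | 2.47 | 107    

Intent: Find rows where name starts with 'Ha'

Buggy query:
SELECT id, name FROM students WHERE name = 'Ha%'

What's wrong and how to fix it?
Bug: Wildcards only work with LIKE; '=' treats '%' as a literal character

Fix: Replace '=' with LIKE so 'Ha%' is treated as a pattern

Corrected query:
SELECT id, name FROM students WHERE name LIKE 'Ha%'

Result:
id | name
---+-----
4  | Hank
5  | Hank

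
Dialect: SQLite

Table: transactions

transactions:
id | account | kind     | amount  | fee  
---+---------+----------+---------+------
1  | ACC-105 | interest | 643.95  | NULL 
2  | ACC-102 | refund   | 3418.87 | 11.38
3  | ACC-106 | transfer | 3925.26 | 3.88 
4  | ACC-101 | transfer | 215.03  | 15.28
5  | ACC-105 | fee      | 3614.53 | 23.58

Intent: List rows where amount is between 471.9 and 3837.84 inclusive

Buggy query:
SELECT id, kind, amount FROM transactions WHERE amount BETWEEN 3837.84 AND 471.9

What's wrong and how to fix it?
Bug: The bounds are reversed; BETWEEN a AND b requires a <= b to match anything

Fix: Write BETWEEN 471.9 AND 3837.84

Corrected query:
SELECT id, kind, amount FROM transactions WHERE amount BETWEEN 471.9 AND 3837.84

Result:
id | kind     | amount 
---+----------+--------
1  | interest | 643.95 
2  | refund   | 3418.87
5  | fee      | 3614.53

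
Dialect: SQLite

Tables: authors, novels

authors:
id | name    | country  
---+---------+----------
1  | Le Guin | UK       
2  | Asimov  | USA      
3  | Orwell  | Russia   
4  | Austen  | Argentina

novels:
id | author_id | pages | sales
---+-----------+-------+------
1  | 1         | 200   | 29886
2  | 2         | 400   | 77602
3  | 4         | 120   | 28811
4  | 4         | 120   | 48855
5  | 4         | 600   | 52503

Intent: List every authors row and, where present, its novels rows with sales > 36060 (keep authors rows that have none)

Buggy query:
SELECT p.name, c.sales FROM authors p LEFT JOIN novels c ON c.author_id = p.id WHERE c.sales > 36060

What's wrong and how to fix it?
Bug: Filtering c.sales in WHERE discards the NULL rows produced by LEFT JOIN, turning it into an inner join

Fix: Move the right-table condition into the ON clause so unmatched parents are kept

Corrected query:
SELECT p.name, c.sales FROM authors p LEFT JOIN novels c ON c.author_id = p.id AND c.sales > 36060

Result:
name    | sales
--------+------
Le Guin | NULL 
Asimov  | 77602
Orwell  | NULL 
Austen  | 48855
Austen  | 52503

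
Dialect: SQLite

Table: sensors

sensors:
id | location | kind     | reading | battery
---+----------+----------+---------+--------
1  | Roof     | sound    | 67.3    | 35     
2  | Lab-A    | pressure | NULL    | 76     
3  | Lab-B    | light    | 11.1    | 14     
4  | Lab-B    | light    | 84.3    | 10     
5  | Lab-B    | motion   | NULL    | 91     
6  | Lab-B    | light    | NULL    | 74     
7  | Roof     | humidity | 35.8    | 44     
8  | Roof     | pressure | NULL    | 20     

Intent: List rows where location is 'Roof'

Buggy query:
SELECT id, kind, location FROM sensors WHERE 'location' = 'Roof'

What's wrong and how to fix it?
Bug: Single quotes denote string literals in SQL; the column name is being compared as a constant string

Fix: Reference the column as location without single quotes

Corrected query:
SELECT id, kind, location FROM sensors WHERE location = 'Roof'

Result:
id | kind     | location
---+----------+---------
1  | sound    | Roof    
7  | humidity | Roof    
8  | pressure | Roof    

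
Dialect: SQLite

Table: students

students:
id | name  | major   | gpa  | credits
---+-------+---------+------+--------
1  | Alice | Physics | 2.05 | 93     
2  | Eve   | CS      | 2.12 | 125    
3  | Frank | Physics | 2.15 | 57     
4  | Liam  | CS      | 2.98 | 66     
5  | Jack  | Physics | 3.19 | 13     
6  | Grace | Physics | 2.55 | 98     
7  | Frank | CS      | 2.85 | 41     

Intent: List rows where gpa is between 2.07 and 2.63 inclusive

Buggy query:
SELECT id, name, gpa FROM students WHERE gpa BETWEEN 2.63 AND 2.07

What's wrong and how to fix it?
Bug: The bounds are reversed; BETWEEN a AND b requires a <= b to match anything

Fix: Write BETWEEN 2.07 AND 2.63

Corrected query:
SELECT id, name, gpa FROM students WHERE gpa BETWEEN 2.07 AND 2.63

Result:
id | name  | gpa 
---+-------+-----
2  | Eve   | 2.12
3  | Frank | 2.15
6  | Grace | 2.55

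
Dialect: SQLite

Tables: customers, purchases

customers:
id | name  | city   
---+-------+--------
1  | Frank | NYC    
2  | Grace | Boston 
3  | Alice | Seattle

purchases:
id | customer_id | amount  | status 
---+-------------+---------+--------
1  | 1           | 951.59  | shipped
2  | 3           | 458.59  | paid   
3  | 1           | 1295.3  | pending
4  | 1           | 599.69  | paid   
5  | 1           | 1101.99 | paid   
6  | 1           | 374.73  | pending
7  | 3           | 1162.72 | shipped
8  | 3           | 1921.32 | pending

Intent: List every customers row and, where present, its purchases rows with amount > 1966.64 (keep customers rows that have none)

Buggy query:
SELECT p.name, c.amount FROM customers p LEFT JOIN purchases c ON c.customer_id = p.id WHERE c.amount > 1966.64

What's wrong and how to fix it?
Bug: A WHERE condition on the right-hand table after LEFT JOIN drops unmatched parents

Fix: Put 'c.amount > 1966.64' in the JOIN's ON clause instead of WHERE

Corrected query:
SELECT p.name, c.amount FROM customers p LEFT JOIN purchases c ON c.customer_id = p.id AND c.amount > 1966.64

Result:
name  | amount
------+-------
Frank | NULL  
Grace | NULL  
Alice | NULL  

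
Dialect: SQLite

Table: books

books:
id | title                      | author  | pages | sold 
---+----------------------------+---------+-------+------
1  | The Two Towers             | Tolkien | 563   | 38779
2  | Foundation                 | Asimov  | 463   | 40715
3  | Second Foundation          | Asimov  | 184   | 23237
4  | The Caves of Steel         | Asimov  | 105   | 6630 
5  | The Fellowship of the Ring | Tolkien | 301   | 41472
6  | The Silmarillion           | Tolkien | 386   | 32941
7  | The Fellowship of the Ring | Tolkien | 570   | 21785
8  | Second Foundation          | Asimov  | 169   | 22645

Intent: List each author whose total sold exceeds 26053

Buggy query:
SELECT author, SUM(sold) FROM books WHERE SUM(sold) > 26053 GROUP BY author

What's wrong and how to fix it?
Bug: SUM(sold) is an aggregate, but WHERE filters rows before aggregation

Fix: Move the aggregate condition to a HAVING clause

Corrected query:
SELECT author, SUM(sold) FROM books GROUP BY author HAVING SUM(sold) > 26053

Result:
author  | SUM(sold)
--------+----------
Asimov  | 93227    
Tolkien | 134977   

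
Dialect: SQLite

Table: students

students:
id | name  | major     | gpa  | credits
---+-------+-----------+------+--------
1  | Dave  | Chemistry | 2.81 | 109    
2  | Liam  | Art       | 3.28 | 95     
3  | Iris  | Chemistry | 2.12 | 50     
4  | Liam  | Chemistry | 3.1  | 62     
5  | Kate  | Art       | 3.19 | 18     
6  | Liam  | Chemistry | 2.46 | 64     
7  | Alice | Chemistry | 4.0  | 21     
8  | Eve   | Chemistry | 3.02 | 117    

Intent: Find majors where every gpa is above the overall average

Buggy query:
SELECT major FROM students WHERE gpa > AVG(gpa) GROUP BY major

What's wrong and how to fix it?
Bug: WHERE evaluates per row before aggregation, so AVG() is unavailable

Fix: Use a subquery for AVG and a HAVING MIN(...) filter so the condition holds for every row in the group

Corrected query:
SELECT major FROM students GROUP BY major HAVING MIN(gpa) > (SELECT AVG(gpa) FROM students)

Result:
major
-----
Art  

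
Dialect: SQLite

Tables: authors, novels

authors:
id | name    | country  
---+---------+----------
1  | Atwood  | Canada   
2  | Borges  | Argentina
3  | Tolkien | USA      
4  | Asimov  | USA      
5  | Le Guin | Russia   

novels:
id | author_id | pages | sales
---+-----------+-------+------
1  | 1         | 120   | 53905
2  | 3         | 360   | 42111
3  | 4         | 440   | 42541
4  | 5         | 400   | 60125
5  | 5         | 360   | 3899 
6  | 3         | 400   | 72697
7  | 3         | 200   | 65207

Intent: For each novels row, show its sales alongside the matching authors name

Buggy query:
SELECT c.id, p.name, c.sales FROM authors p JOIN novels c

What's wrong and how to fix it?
Bug: Missing join condition: each novels row is matched to all authors rows instead of just its own

Fix: Specify the join condition linking the foreign key to the parent id

Corrected query:
SELECT c.id, p.name, c.sales FROM authors p JOIN novels c ON c.author_id = p.id

Result:
id | name    | sales
---+---------+------
1  | Atwood  | 53905
2  | Tolkien | 42111
3  | Asimov  | 42541
4  | Le Guin | 60125
5  | Le Guin | 3899 
6  | Tolkien | 72697
7  | Tolkien | 65207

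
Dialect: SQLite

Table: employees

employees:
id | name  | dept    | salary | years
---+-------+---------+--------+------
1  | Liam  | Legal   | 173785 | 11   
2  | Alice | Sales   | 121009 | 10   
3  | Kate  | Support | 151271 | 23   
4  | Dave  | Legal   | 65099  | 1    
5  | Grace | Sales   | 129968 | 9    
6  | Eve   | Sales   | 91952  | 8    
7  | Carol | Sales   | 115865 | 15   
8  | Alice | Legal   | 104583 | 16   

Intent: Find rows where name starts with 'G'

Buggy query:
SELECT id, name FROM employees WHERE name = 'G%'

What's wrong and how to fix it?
Bug: '=' compares the literal string including the % character; pattern matching needs LIKE

Fix: Use LIKE for wildcard pattern matching

Corrected query:
SELECT id, name FROM employees WHERE name LIKE 'G%'

Result:
id | name 
---+------
5  | Grace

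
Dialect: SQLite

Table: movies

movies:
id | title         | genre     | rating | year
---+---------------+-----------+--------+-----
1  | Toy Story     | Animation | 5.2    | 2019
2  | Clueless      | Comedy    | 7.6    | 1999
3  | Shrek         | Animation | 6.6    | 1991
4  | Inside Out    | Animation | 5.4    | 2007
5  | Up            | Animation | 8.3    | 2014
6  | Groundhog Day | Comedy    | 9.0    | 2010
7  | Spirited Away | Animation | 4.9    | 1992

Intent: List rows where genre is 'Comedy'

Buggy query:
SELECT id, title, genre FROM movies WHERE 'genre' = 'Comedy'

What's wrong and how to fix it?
Bug: Single quotes denote string literals in SQL; the column name is being compared as a constant string

Fix: Reference the column as genre without single quotes

Corrected query:
SELECT id, title, genre FROM movies WHERE genre = 'Comedy'

Result:
id | title         | genre 
---+---------------+-------
2  | Clueless      | Comedy
6  | Groundhog Day | Comedy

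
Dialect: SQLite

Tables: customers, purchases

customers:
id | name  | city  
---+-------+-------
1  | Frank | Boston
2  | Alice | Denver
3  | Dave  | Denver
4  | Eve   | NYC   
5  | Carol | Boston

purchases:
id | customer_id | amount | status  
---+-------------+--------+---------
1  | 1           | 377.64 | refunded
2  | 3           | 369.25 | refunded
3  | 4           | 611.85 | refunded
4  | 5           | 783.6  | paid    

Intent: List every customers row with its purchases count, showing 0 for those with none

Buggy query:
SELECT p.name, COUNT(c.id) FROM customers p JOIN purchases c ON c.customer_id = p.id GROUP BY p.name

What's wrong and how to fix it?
Bug: An inner join excludes parents with zero children

Fix: Use LEFT JOIN so parents without children still appear (COUNT(c.id) gives 0)

Corrected query:
SELECT p.name, COUNT(c.id) FROM customers p LEFT JOIN purchases c ON c.customer_id = p.id GROUP BY p.name

Result:
name  | COUNT(c.id)
------+------------
Alice | 0          
Carol | 1          
Dave  | 1          
Eve   | 1          
Frank | 1          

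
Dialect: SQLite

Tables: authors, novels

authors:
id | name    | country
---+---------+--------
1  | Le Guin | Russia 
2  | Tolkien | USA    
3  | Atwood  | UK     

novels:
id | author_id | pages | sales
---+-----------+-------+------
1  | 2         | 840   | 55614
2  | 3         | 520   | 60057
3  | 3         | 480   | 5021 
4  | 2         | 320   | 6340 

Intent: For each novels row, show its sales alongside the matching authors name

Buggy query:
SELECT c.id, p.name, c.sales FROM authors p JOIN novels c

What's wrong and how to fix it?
Bug: Missing join condition: each novels row is matched to all authors rows instead of just its own

Fix: Specify the join condition linking the foreign key to the parent id

Corrected query:
SELECT c.id, p.name, c.sales FROM authors p JOIN novels c ON c.author_id = p.id

Result:
id | name    | sales
---+---------+------
1  | Tolkien | 55614
2  | Atwood  | 60057
3  | Atwood  | 5021 
4  | Tolkien | 6340 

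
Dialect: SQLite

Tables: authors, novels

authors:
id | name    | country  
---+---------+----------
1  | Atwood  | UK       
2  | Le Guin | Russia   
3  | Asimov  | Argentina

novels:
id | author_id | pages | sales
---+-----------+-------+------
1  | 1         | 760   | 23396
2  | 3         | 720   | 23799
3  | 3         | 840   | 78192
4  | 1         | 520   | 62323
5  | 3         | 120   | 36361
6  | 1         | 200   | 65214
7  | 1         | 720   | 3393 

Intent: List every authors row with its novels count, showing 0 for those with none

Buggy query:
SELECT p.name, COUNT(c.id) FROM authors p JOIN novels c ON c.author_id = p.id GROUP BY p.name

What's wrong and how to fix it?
Bug: An inner join excludes parents with zero children

Fix: Switch to LEFT JOIN to retain unmatched parent rows

Corrected query:
SELECT p.name, COUNT(c.id) FROM authors p LEFT JOIN novels c ON c.author_id = p.id GROUP BY p.name

Result:
name    | COUNT(c.id)
--------+------------
Asimov  | 3          
Atwood  | 4          
Le Guin | 0          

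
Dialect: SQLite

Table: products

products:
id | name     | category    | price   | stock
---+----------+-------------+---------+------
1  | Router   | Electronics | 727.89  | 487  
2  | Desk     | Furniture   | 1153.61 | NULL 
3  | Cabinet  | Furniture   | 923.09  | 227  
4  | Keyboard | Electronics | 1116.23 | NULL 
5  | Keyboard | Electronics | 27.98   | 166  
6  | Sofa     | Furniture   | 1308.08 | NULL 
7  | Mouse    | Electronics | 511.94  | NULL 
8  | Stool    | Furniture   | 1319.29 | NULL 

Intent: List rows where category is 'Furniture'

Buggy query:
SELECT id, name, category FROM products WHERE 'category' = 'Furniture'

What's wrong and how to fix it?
Bug: 'category' in single quotes is a string literal, not the column; the comparison is literal-vs-literal and never true

Fix: Reference the column as category without single quotes

Corrected query:
SELECT id, name, category FROM products WHERE category = 'Furniture'

Result:
id | name    | category 
---+---------+----------
2  | Desk    | Furniture
3  | Cabinet | Furniture
6  | Sofa    | Furniture
8  | Stool   | Furniture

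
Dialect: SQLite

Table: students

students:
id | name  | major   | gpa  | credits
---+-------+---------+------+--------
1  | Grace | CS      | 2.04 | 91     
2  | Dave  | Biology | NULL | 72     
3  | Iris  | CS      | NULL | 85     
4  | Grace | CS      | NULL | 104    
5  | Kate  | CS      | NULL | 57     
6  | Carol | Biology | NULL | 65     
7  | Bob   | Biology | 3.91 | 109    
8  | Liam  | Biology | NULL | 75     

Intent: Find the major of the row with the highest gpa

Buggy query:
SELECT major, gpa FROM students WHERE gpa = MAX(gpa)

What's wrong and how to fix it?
Bug: WHERE is evaluated per row; an aggregate over the whole table isn't defined there

Fix: Use a subquery: WHERE gpa = (SELECT MAX(gpa) FROM students)

Corrected query:
SELECT major, gpa FROM students WHERE gpa = (SELECT MAX(gpa) FROM students)

Result:
major   | gpa 
--------+-----
Biology | 3.91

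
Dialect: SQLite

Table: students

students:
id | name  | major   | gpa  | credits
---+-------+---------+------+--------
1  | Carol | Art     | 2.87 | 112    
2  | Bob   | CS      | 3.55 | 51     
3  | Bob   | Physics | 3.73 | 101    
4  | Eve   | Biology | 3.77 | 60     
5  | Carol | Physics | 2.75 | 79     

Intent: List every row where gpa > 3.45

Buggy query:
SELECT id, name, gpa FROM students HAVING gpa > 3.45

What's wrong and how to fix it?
Bug: HAVING filters the output of aggregation, but this query has no GROUP BY and no aggregate functions, so SQLite rejects it (HAVING clause on a non-aggregate query); the condition here is per row

Fix: Use WHERE for row-level filtering

Corrected query:
SELECT id, name, gpa FROM students WHERE gpa > 3.45

Result:
id | name | gpa 
---+------+-----
2  | Bob  | 3.55
3  | Bob  | 3.73
4  | Eve  | 3.77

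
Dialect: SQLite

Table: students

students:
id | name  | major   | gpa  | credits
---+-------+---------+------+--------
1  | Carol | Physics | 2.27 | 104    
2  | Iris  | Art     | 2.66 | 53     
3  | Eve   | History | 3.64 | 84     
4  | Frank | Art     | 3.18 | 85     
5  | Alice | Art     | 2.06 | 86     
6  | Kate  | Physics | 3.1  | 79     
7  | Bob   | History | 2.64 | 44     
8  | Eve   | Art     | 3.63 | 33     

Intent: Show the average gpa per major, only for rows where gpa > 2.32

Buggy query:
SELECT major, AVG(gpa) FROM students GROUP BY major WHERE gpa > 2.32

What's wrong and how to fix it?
Bug: Row-level WHERE must come before GROUP BY in the clause order

Fix: Place WHERE between FROM and GROUP BY

Corrected query:
SELECT major, AVG(gpa) FROM students WHERE gpa > 2.32 GROUP BY major

Result:
major   | AVG(gpa)
--------+---------
Art     | 3.156667
History | 3.14    
Physics | 3.1     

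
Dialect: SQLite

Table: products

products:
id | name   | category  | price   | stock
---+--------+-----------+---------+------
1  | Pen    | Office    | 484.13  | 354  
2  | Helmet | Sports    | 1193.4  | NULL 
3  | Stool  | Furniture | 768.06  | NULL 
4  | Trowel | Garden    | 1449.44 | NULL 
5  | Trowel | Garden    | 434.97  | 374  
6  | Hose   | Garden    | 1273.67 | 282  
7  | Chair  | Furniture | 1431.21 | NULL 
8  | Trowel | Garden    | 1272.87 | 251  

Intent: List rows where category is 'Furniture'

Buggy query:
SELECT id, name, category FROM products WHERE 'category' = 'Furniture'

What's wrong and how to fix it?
Bug: 'category' in single quotes is a string literal, not the column; the comparison is literal-vs-literal and never true

Fix: Remove the quotes around the column name (or use double quotes for an identifier)

Corrected query:
SELECT id, name, category FROM products WHERE category = 'Furniture'

Result:
id | name  | category 
---+-------+----------
3  | Stool | Furniture
7  | Chair | Furniture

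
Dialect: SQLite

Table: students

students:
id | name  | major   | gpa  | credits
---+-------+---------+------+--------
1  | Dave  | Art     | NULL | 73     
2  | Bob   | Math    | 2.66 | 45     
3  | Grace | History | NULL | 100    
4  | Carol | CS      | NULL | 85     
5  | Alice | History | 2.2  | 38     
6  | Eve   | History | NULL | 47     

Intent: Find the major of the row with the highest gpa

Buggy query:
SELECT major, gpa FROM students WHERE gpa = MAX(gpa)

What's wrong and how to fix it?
Bug: WHERE is evaluated per row; an aggregate over the whole table isn't defined there

Fix: Use a subquery: WHERE gpa = (SELECT MAX(gpa) FROM students)

Corrected query:
SELECT major, gpa FROM students WHERE gpa = (SELECT MAX(gpa) FROM students)

Result:
major | gpa 
------+-----
Math  | 2.66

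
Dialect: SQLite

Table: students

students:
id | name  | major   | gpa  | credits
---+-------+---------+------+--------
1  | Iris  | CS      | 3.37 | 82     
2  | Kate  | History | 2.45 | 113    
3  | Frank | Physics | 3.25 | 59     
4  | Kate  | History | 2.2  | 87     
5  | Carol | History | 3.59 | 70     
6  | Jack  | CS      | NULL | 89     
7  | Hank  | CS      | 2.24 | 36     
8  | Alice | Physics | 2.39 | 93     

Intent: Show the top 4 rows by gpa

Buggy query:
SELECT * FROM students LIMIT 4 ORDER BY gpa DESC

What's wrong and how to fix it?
Bug: LIMIT must come after ORDER BY

Fix: Sort with ORDER BY, then apply LIMIT

Corrected query:
SELECT * FROM students ORDER BY gpa DESC LIMIT 4

Result:
id | name  | major   | gpa  | credits
---+-------+---------+------+--------
5  | Carol | History | 3.59 | 70     
1  | Iris  | CS      | 3.37 | 82     
3  | Frank | Physics | 3.25 | 59     
2  | Kate  | History | 2.45 | 113    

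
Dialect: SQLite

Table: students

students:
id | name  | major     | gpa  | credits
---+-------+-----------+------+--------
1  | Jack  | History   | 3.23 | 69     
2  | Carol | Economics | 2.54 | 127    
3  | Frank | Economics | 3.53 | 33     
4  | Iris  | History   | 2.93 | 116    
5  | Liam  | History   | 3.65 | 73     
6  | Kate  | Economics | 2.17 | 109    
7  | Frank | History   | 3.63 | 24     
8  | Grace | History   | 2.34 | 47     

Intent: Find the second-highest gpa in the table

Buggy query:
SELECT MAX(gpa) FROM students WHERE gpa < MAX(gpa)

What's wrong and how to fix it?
Bug: MAX(gpa) on the right of the comparison is an aggregate-in-WHERE error

Fix: Put the inner MAX in a scalar subquery

Corrected query:
SELECT MAX(gpa) FROM students WHERE gpa < (SELECT MAX(gpa) FROM students)

Result:
MAX(gpa)
--------
3.63    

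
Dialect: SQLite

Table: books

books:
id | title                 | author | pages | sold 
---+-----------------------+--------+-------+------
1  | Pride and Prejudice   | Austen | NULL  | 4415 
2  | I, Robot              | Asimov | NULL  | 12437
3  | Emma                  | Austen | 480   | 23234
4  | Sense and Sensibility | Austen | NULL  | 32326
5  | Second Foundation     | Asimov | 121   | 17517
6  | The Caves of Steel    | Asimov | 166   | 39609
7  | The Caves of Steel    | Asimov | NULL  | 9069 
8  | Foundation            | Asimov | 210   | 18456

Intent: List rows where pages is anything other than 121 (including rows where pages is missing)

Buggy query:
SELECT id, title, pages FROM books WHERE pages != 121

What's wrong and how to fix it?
Bug: Inequality against NULL is unknown, not true; rows with NULL are dropped

Fix: Add an explicit OR pages IS NULL to include the missing-value rows

Corrected query:
SELECT id, title, pages FROM books WHERE pages != 121 OR pages IS NULL

Result:
id | title                 | pages
---+-----------------------+------
1  | Pride and Prejudice   | NULL 
2  | I, Robot              | NULL 
3  | Emma                  | 480  
4  | Sense and Sensibility | NULL 
6  | The Caves of Steel    | 166  
7  | The Caves of Steel    | NULL 
8  | Foundation            | 210  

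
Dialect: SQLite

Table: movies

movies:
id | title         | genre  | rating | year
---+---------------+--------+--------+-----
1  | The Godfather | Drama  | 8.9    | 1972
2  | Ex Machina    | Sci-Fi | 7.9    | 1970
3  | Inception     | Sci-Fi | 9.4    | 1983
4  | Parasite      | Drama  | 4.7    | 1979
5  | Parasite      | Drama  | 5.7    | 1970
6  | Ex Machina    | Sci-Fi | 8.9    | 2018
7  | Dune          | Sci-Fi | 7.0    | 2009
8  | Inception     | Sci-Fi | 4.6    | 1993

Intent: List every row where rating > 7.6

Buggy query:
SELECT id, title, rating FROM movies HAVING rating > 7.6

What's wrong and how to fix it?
Bug: HAVING filters the output of aggregation, but this query has no GROUP BY and no aggregate functions, so SQLite rejects it (HAVING clause on a non-aggregate query); the condition here is per row

Fix: Replace HAVING with WHERE since the condition applies to individual rows

Corrected query:
SELECT id, title, rating FROM movies WHERE rating > 7.6

Result:
id | title         | rating
---+---------------+-------
1  | The Godfather | 8.9   
2  | Ex Machina    | 7.9   
3  | Inception     | 9.4   
6  | Ex Machina    | 8.9   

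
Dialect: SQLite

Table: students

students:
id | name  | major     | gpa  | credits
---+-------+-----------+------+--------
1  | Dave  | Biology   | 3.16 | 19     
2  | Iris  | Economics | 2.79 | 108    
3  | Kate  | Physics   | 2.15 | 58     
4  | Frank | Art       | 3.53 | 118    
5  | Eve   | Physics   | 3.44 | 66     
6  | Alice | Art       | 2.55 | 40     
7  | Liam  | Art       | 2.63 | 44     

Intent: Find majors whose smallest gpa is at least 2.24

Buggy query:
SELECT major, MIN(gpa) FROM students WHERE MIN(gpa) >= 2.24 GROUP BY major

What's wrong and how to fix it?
Bug: MIN() in WHERE is a misuse of aggregate

Fix: Replace WHERE with HAVING after the GROUP BY

Corrected query:
SELECT major, MIN(gpa) FROM students GROUP BY major HAVING MIN(gpa) >= 2.24

Result:
major     | MIN(gpa)
----------+---------
Art       | 2.55    
Biology   | 3.16    
Economics | 2.79    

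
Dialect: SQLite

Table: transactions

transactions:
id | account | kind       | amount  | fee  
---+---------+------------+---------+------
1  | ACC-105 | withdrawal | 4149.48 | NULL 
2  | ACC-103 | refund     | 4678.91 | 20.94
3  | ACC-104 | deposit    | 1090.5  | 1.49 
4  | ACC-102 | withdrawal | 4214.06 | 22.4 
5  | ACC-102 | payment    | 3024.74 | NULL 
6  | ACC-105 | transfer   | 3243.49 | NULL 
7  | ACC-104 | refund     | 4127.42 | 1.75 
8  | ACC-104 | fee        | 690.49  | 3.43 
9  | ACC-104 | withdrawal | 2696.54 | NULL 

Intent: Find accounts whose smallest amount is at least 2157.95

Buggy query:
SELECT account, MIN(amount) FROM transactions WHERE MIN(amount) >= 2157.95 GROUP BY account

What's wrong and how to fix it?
Bug: Aggregates like MIN are computed per group after WHERE runs

Fix: Use HAVING for the per-group MIN condition

Corrected query:
SELECT account, MIN(amount) FROM transactions GROUP BY account HAVING MIN(amount) >= 2157.95

Result:
account | MIN(amount)
--------+------------
ACC-102 | 3024.74    
ACC-103 | 4678.91    
ACC-105 | 3243.49    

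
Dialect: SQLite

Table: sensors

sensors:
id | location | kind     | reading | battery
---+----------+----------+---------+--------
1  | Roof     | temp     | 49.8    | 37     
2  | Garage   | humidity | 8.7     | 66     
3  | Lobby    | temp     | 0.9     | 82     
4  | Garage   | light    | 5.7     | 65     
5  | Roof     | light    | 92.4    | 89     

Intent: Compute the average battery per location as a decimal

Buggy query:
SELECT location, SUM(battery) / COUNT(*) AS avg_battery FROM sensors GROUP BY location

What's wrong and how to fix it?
Bug: Both operands are integers, so '/' performs integer division and truncates

Fix: Multiply by 1.0 (or CAST to REAL) to force floating-point division

Corrected query:
SELECT location, SUM(battery) * 1.0 / COUNT(*) AS avg_battery FROM sensors GROUP BY location

Result:
location | avg_battery
---------+------------
Garage   | 65.5       
Lobby    | 82         
Roof     | 63         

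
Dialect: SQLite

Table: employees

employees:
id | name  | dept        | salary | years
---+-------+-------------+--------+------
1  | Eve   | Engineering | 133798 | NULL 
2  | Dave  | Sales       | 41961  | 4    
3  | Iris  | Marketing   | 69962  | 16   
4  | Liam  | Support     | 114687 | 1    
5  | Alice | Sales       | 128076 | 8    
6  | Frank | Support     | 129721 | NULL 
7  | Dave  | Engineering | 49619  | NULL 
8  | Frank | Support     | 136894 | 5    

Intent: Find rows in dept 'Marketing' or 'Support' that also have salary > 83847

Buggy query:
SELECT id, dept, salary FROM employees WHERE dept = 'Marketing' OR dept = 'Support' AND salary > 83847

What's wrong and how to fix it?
Bug: AND binds tighter than OR, so this parses as dept = 'Marketing' OR (dept = 'Support' AND salary > 83847)

Fix: Add parentheses around the OR so the AND applies to both alternatives

Corrected query:
SELECT id, dept, salary FROM employees WHERE (dept = 'Marketing' OR dept = 'Support') AND salary > 83847

Result:
id | dept    | salary
---+---------+-------
4  | Support | 114687
6  | Support | 129721
8  | Support | 136894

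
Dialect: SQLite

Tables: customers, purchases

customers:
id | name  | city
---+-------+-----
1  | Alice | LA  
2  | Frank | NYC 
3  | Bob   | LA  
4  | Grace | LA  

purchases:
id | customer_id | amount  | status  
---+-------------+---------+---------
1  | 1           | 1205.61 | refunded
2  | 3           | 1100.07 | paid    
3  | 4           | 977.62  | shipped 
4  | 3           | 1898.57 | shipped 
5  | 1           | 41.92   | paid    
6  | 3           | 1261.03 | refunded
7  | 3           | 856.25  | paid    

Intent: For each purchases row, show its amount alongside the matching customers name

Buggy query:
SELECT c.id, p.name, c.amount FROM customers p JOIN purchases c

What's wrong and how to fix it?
Bug: JOIN with no ON clause produces a cartesian product; every purchases row pairs with every customers row

Fix: Add ON c.customer_id = p.id to the JOIN

Corrected query:
SELECT c.id, p.name, c.amount FROM customers p JOIN purchases c ON c.customer_id = p.id

Result:
id | name  | amount 
---+-------+--------
1  | Alice | 1205.61
2  | Bob   | 1100.07
3  | Grace | 977.62 
4  | Bob   | 1898.57
5  | Alice | 41.92  
6  | Bob   | 1261.03
7  | Bob   | 856.25 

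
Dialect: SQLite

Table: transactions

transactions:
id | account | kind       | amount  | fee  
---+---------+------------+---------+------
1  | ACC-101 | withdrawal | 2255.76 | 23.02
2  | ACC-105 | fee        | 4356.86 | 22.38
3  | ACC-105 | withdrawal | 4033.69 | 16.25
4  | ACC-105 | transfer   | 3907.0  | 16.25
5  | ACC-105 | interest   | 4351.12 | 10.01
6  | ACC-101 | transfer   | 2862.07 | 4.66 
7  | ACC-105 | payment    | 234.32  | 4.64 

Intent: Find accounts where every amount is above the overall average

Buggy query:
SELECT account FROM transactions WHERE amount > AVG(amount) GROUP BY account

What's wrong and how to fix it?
Bug: WHERE evaluates per row before aggregation, so AVG() is unavailable

Fix: Compute the overall average in a scalar subquery and compare each group's MIN against it in HAVING

Corrected query:
SELECT account FROM transactions GROUP BY account HAVING MIN(amount) > (SELECT AVG(amount) FROM transactions)

Result:
(no rows)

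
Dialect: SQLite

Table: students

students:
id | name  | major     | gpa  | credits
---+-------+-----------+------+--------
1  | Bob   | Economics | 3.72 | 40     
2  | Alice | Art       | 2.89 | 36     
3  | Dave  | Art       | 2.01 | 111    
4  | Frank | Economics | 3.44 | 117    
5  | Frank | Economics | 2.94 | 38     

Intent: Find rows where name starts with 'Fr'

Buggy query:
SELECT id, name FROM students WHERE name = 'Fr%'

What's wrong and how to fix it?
Bug: '=' compares the literal string including the % character; pattern matching needs LIKE

Fix: Replace '=' with LIKE so 'Fr%' is treated as a pattern

Corrected query:
SELECT id, name FROM students WHERE name LIKE 'Fr%'

Result:
id | name 
---+------
4  | Frank
5  | Frank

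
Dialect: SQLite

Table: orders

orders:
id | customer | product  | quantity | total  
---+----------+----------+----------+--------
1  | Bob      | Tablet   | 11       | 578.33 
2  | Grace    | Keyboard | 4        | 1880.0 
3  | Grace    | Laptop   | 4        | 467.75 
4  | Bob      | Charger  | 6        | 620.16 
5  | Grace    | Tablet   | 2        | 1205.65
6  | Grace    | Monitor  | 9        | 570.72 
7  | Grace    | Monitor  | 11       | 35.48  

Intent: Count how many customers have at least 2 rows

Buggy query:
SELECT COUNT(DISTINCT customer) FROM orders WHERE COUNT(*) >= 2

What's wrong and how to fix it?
Bug: COUNT(*) cannot appear in WHERE; the per-group count doesn't exist yet

Fix: Group first with HAVING COUNT(*) >= 2, then COUNT the resulting groups

Corrected query:
SELECT COUNT(*) FROM (SELECT customer FROM orders GROUP BY customer HAVING COUNT(*) >= 2)

Result:
COUNT(*)
--------
2       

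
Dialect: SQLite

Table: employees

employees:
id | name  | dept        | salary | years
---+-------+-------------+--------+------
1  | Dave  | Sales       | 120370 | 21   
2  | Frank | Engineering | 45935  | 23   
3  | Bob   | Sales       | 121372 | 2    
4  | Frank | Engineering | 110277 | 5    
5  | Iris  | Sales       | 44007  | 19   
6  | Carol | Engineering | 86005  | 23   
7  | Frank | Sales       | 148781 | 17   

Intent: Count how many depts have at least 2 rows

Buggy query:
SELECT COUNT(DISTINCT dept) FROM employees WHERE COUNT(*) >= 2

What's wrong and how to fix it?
Bug: COUNT(*) cannot appear in WHERE; the per-group count doesn't exist yet

Fix: Group first with HAVING COUNT(*) >= 2, then COUNT the resulting groups

Corrected query:
SELECT COUNT(*) FROM (SELECT dept FROM employees GROUP BY dept HAVING COUNT(*) >= 2)

Result:
COUNT(*)
--------
2       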